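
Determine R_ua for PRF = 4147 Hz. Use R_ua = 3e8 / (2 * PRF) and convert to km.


R_ua = 3e8 / (2 * 4147) = 36170.7 m = 36.2 km

36.2 km


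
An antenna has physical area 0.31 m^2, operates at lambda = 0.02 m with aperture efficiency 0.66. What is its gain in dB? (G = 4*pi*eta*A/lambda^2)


G_linear = 4*pi*0.66*0.31/0.02^2 = 6427.7
G_dB = 10*log10(6427.7) = 38.1 dB

38.1 dB


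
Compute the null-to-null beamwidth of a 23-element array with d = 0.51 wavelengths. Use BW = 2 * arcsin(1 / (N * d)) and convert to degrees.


1/(N*d) = 1/(23*0.51) = 0.085251
BW = 2*arcsin(0.085251) = 9.8 degrees

9.8 degrees


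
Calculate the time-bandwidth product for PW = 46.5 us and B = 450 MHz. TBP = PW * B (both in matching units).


TBP = 46.5 * 450 = 20925.0

20925.0


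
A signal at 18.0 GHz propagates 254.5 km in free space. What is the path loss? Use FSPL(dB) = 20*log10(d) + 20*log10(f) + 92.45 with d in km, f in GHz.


20*log10(254.5) = 48.11
20*log10(18.0) = 25.11
FSPL = 165.7 dB

165.7 dB


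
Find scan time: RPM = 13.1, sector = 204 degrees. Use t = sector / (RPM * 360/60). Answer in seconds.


t = 204 / (13.1 * 360) * 60 = 2.6 s

2.6 s


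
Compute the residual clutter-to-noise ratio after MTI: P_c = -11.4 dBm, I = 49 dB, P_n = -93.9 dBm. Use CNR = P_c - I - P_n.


CNR = -11.4 - 49 - (-93.9) = 33.5 dB

33.5 dB


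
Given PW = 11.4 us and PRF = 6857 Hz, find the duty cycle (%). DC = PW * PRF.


DC = 11.4e-6 * 6857 * 100 = 7.82%

7.82%


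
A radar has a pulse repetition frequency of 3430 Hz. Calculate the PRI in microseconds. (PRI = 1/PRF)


PRI = 1/3430 = 0.0002915452 s = 291.5 us

291.5 us


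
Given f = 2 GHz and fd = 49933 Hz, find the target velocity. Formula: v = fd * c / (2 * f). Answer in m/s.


v = 49933 * 3e8 / (2 * 2000000000.0) = 3745.0 m/s

3745.0 m/s


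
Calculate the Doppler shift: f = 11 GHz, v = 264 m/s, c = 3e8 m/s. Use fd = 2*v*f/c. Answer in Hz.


fd = 2 * 264 * 11000000000.0 / 3e8 = 19360.0 Hz

19360.0 Hz


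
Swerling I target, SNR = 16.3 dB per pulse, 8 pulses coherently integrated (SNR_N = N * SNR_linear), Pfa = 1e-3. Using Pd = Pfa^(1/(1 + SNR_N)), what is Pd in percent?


SNR_lin = 10^(16.3/10) = 42.65795
SNR_N = 8 * 42.65795 = 341.2636
1/(1 + SNR_N) = 1/342.2636 = 0.0029217
Pd = (1e-3)^0.0029217 = 0.98002
Pd = 98.0%

98.0%


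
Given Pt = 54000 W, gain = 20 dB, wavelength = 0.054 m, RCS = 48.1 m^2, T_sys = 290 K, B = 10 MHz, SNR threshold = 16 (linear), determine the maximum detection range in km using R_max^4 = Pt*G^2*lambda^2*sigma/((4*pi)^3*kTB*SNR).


G_lin = 10^(20/10) = 100.0
R^4 = 54000 * 100.0^2 * 0.054^2 * 48.1 / ((4*pi)^3 * 1.38e-23 * 290 * 10000000.0 * 16)
R^4 = 5.96073e16 m^4
R_max = (5.96073e16)^(1/4) = 15625.2 m = 15.6 km

15.6 km


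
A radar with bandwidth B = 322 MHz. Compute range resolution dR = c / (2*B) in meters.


dR = 3e8 / (2 * 322000000.0) = 0.47 m

0.47 m


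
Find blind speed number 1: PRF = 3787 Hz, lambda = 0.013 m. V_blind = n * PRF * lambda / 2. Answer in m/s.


V_blind = 1 * 3787 * 0.013 / 2 = 24.6 m/s

24.6 m/s


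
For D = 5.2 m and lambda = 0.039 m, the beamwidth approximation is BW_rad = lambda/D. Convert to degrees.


BW_rad = 0.039 / 5.2 = 0.0075
BW_deg = 0.43 degrees

0.43 degrees


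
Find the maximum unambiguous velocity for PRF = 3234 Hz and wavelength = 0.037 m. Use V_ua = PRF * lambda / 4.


V_ua = 3234 * 0.037 / 4 = 29.9 m/s

29.9 m/s


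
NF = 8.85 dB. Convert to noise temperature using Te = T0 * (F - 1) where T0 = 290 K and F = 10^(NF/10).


NF_lin = 10^(8.85/10) = 7.673615
Te = 290 * (7.673615 - 1) = 1935.3 K

1935.3 K


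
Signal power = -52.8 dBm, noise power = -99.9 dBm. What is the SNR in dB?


SNR = -52.8 - (-99.9) = 47.1 dB

47.1 dB


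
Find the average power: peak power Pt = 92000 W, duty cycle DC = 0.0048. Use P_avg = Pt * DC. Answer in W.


P_avg = 92000 * 0.0048 = 441.6 W

441.6 W


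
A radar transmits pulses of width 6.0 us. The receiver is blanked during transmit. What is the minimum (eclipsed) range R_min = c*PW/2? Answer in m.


R_min = 3e8 * 6.0e-6 / 2 = 900.0 m

900.0 m


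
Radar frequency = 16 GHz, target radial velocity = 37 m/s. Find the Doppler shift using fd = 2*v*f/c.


fd = 2 * 37 * 16000000000.0 / 3e8 = 3946.7 Hz

3946.7 Hz


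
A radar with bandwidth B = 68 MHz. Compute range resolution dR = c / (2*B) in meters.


dR = 3e8 / (2 * 68000000.0) = 2.21 m

2.21 m


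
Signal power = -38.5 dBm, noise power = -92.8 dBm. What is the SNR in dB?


SNR = -38.5 - (-92.8) = 54.3 dB

54.3 dB


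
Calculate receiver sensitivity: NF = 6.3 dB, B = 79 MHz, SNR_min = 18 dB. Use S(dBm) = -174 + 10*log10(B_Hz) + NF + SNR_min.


10*log10(79000000.0) = 78.98
S = -174 + 78.98 + 6.3 + 18 = -70.7 dBm

-70.7 dBm


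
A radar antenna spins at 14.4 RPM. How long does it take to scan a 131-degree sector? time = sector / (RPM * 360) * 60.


t = 131 / (14.4 * 360) * 60 = 1.52 s

1.52 s


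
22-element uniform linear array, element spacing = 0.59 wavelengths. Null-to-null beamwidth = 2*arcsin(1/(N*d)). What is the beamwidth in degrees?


1/(N*d) = 1/(22*0.59) = 0.077042
BW = 2*arcsin(0.077042) = 8.8 degrees

8.8 degrees


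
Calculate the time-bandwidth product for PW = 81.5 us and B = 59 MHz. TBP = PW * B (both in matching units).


TBP = 81.5 * 59 = 4808.5

4808.5


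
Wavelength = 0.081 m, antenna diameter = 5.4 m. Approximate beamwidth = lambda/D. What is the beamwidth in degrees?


BW_rad = 0.081 / 5.4 = 0.015
BW_deg = 0.86 degrees

0.86 degrees


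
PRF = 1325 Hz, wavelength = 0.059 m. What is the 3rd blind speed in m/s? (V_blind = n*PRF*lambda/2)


V_blind = 3 * 1325 * 0.059 / 2 = 117.3 m/s

117.3 m/s


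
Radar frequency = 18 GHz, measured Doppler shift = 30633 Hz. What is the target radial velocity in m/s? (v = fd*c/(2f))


v = 30633 * 3e8 / (2 * 18000000000.0) = 255.3 m/s

255.3 m/s


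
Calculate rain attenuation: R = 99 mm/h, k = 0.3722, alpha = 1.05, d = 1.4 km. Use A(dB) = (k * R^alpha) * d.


gamma = 0.3722 * 99^1.05 = 46.365327 dB/km
A = 46.365327 * 1.4 = 64.91 dB

64.91 dB


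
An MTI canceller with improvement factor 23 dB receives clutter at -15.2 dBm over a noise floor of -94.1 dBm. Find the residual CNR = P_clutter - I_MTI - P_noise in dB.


CNR = -15.2 - 23 - (-94.1) = 55.9 dB

55.9 dB


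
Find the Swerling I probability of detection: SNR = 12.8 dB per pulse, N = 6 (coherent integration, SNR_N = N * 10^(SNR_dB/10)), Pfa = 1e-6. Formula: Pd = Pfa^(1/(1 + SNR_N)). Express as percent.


SNR_lin = 10^(12.8/10) = 19.05461
SNR_N = 6 * 19.05461 = 114.32766
1/(1 + SNR_N) = 1/115.32766 = 0.0086709
Pd = (1e-6)^0.0086709 = 0.8871
Pd = 88.7%

88.7%


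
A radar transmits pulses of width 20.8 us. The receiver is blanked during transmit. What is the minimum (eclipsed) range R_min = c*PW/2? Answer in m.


R_min = 3e8 * 20.8e-6 / 2 = 3120.0 m

3120.0 m


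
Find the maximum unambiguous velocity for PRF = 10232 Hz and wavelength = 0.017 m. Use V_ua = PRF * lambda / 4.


V_ua = 10232 * 0.017 / 4 = 43.5 m/s

43.5 m/s


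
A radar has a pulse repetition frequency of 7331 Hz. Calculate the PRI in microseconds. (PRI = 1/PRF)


PRI = 1/7331 = 0.000136407 s = 136.4 us

136.4 us


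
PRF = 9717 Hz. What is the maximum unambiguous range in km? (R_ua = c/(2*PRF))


R_ua = 3e8 / (2 * 9717) = 15436.9 m = 15.4 km

15.4 km


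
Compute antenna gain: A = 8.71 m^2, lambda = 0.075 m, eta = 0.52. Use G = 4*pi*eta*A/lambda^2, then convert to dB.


G_linear = 4*pi*0.52*8.71/0.075^2 = 10118.33
G_dB = 10*log10(10118.33) = 40.1 dB

40.1 dB


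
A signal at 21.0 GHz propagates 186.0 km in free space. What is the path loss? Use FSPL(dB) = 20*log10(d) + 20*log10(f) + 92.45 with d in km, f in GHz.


20*log10(186.0) = 45.39
20*log10(21.0) = 26.44
FSPL = 164.3 dB

164.3 dB


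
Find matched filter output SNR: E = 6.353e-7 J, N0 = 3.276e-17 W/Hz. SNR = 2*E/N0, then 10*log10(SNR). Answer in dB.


SNR_lin = 2 * 6.353e-7 / 3.276e-17 = 3.879e10
SNR_dB = 10*log10(3.879e10) = 105.9 dB

105.9 dB


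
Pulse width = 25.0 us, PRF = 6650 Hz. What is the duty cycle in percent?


DC = 25.0e-6 * 6650 * 100 = 16.63%

16.63%


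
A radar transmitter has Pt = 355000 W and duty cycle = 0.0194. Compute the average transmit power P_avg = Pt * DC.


P_avg = 355000 * 0.0194 = 6887.0 W

6887.0 W


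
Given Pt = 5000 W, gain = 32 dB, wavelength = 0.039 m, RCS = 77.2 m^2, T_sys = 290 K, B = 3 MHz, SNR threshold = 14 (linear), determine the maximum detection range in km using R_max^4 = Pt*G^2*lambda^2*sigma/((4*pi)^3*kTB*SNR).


G_lin = 10^(32/10) = 1584.893192
R^4 = 5000 * 1584.893192^2 * 0.039^2 * 77.2 / ((4*pi)^3 * 1.38e-23 * 290 * 3000000.0 * 14)
R^4 = 4.42141e18 m^4
R_max = (4.42141e18)^(1/4) = 45855.4 m = 45.9 km

45.9 km


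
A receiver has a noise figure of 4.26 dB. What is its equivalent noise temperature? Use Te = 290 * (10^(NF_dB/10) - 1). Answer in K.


NF_lin = 10^(4.26/10) = 2.666859
Te = 290 * (2.666859 - 1) = 483.4 K

483.4 K


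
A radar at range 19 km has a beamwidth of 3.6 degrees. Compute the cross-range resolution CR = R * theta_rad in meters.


BW_rad = 0.062831853
CR = 19000 * 0.062831853 = 1193.8 m

1193.8 m


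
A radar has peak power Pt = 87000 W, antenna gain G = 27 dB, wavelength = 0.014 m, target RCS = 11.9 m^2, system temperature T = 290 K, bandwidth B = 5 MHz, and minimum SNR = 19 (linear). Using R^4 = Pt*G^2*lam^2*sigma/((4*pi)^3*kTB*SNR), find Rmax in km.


G_lin = 10^(27/10) = 501.187234
R^4 = 87000 * 501.187234^2 * 0.014^2 * 11.9 / ((4*pi)^3 * 1.38e-23 * 290 * 5000000.0 * 19)
R^4 = 6.75604e16 m^4
R_max = (6.75604e16)^(1/4) = 16122.2 m = 16.1 km

16.1 km


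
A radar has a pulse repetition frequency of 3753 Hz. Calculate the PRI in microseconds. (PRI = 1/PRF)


PRI = 1/3753 = 0.0002664535 s = 266.5 us

266.5 us


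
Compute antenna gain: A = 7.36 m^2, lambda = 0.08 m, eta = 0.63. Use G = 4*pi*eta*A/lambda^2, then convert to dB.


G_linear = 4*pi*0.63*7.36/0.08^2 = 9104.34
G_dB = 10*log10(9104.34) = 39.6 dB

39.6 dB


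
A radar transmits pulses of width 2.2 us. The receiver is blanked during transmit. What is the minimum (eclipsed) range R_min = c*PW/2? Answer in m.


R_min = 3e8 * 2.2e-6 / 2 = 330.0 m

330.0 m


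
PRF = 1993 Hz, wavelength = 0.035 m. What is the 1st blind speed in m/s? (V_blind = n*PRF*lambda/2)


V_blind = 1 * 1993 * 0.035 / 2 = 34.9 m/s

34.9 m/s


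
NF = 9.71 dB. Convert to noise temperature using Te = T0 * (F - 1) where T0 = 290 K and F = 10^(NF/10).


NF_lin = 10^(9.71/10) = 9.354057
Te = 290 * (9.354057 - 1) = 2422.7 K

2422.7 K


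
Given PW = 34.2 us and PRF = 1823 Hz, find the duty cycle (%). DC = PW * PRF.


DC = 34.2e-6 * 1823 * 100 = 6.23%

6.23%


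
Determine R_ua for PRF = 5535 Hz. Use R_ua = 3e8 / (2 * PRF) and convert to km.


R_ua = 3e8 / (2 * 5535) = 27100.3 m = 27.1 km

27.1 km


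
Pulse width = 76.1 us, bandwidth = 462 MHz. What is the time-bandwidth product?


TBP = 76.1 * 462 = 35158.2

35158.2


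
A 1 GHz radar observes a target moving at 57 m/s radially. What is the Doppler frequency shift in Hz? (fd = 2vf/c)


fd = 2 * 57 * 1000000000.0 / 3e8 = 380.0 Hz

380.0 Hz


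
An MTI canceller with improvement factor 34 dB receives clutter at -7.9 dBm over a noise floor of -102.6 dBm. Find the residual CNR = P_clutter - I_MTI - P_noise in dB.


CNR = -7.9 - 34 - (-102.6) = 60.7 dB

60.7 dB


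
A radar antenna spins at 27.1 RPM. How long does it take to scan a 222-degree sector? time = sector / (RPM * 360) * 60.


t = 222 / (27.1 * 360) * 60 = 1.37 s

1.37 s


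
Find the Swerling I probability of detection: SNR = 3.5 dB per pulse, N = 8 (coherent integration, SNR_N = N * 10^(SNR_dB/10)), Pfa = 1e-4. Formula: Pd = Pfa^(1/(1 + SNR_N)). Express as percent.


SNR_lin = 10^(3.5/10) = 2.23872
SNR_N = 8 * 2.23872 = 17.90976
1/(1 + SNR_N) = 1/18.90976 = 0.0528827
Pd = (1e-4)^0.0528827 = 0.61443
Pd = 61.4%

61.4%


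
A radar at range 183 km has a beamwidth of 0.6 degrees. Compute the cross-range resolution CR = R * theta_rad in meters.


BW_rad = 0.010471976
CR = 183000 * 0.010471976 = 1916.4 m

1916.4 m


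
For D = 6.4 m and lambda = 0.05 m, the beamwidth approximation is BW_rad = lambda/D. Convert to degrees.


BW_rad = 0.05 / 6.4 = 0.007812
BW_deg = 0.45 degrees

0.45 degrees


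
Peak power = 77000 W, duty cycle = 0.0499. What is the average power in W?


P_avg = 77000 * 0.0499 = 3842.3 W

3842.3 W


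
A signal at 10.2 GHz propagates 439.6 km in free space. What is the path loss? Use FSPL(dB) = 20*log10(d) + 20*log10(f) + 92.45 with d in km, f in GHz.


20*log10(439.6) = 52.86
20*log10(10.2) = 20.17
FSPL = 165.5 dB

165.5 dB


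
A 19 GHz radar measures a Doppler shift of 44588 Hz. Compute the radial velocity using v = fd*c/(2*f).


v = 44588 * 3e8 / (2 * 19000000000.0) = 352.0 m/s

352.0 m/s


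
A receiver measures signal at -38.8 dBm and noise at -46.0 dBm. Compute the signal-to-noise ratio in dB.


SNR = -38.8 - (-46.0) = 7.2 dB

7.2 dB


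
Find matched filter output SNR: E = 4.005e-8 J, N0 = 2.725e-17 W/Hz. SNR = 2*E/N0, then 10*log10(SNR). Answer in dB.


SNR_lin = 2 * 4.005e-8 / 2.725e-17 = 2.939e9
SNR_dB = 10*log10(2.939e9) = 94.7 dB

94.7 dB


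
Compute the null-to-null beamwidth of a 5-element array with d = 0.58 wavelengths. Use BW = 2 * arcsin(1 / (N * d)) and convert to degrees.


1/(N*d) = 1/(5*0.58) = 0.344828
BW = 2*arcsin(0.344828) = 40.3 degrees

40.3 degrees


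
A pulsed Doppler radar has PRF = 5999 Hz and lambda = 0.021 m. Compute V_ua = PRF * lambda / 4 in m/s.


V_ua = 5999 * 0.021 / 4 = 31.5 m/s

31.5 m/s


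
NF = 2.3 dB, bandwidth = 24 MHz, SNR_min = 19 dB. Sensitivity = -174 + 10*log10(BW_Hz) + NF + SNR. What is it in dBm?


10*log10(24000000.0) = 73.8
S = -174 + 73.8 + 2.3 + 19 = -78.9 dBm

-78.9 dBm


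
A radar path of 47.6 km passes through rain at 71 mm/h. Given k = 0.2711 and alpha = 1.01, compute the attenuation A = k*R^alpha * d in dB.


gamma = 0.2711 * 71^1.01 = 20.086323 dB/km
A = 20.086323 * 47.6 = 956.11 dB

956.11 dB


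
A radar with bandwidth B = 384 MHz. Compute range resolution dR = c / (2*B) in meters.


dR = 3e8 / (2 * 384000000.0) = 0.39 m

0.39 m


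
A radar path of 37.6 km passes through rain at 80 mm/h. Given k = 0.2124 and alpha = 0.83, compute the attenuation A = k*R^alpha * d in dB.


gamma = 0.2124 * 80^0.83 = 8.067133 dB/km
A = 8.067133 * 37.6 = 303.32 dB

303.32 dB


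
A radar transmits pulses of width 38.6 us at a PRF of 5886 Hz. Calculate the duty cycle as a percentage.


DC = 38.6e-6 * 5886 * 100 = 22.72%

22.72%


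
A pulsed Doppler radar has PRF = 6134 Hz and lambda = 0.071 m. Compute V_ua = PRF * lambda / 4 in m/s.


V_ua = 6134 * 0.071 / 4 = 108.9 m/s

108.9 m/s


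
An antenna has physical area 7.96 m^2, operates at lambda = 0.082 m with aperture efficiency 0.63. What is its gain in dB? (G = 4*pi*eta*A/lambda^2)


G_linear = 4*pi*0.63*7.96/0.082^2 = 9372.08
G_dB = 10*log10(9372.08) = 39.7 dB

39.7 dB


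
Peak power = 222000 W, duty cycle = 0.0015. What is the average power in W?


P_avg = 222000 * 0.0015 = 333.0 W

333.0 W


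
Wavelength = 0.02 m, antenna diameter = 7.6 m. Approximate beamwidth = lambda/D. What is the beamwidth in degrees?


BW_rad = 0.02 / 7.6 = 0.002632
BW_deg = 0.15 degrees

0.15 degrees


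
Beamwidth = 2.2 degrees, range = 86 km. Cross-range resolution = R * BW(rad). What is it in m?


BW_rad = 0.038397244
CR = 86000 * 0.038397244 = 3302.2 m

3302.2 m


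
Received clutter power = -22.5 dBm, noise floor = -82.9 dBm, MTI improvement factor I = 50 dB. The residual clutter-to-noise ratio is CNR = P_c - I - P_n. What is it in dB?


CNR = -22.5 - 50 - (-82.9) = 10.4 dB

10.4 dB


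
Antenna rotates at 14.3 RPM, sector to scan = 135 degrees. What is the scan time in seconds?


t = 135 / (14.3 * 360) * 60 = 1.57 s

1.57 s


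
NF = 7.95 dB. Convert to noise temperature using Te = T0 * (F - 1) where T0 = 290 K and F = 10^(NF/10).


NF_lin = 10^(7.95/10) = 6.237348
Te = 290 * (6.237348 - 1) = 1518.8 K

1518.8 K


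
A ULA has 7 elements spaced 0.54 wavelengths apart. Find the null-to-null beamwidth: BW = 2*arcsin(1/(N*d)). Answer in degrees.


1/(N*d) = 1/(7*0.54) = 0.26455
BW = 2*arcsin(0.26455) = 30.7 degrees

30.7 degrees


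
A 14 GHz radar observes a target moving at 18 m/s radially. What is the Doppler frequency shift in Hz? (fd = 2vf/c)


fd = 2 * 18 * 14000000000.0 / 3e8 = 1680.0 Hz

1680.0 Hz


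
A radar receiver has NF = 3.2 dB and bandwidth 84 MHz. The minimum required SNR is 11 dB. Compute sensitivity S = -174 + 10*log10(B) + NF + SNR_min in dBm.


10*log10(84000000.0) = 79.24
S = -174 + 79.24 + 3.2 + 11 = -80.6 dBm

-80.6 dBm


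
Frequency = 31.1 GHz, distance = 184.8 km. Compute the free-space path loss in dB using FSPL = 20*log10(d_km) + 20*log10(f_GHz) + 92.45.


20*log10(184.8) = 45.33
20*log10(31.1) = 29.86
FSPL = 167.6 dB

167.6 dB


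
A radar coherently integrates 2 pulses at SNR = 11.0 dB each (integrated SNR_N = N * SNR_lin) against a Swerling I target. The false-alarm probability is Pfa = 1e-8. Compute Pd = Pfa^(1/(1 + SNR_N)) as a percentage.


SNR_lin = 10^(11.0/10) = 12.58925
SNR_N = 2 * 12.58925 = 25.1785
1/(1 + SNR_N) = 1/26.1785 = 0.0381993
Pd = (1e-8)^0.0381993 = 0.49477
Pd = 49.5%

49.5%


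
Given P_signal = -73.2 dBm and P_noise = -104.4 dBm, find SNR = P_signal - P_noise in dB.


SNR = -73.2 - (-104.4) = 31.2 dB

31.2 dB


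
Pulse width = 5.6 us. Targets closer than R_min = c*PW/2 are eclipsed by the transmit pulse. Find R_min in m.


R_min = 3e8 * 5.6e-6 / 2 = 840.0 m

840.0 m


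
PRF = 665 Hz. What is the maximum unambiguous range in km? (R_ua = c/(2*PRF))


R_ua = 3e8 / (2 * 665) = 225563.9 m = 225.6 km

225.6 km


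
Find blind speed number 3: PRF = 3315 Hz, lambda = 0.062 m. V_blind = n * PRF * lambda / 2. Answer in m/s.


V_blind = 3 * 3315 * 0.062 / 2 = 308.3 m/s

308.3 m/s


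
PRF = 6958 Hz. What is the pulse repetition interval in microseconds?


PRI = 1/6958 = 0.0001437195 s = 143.7 us

143.7 us


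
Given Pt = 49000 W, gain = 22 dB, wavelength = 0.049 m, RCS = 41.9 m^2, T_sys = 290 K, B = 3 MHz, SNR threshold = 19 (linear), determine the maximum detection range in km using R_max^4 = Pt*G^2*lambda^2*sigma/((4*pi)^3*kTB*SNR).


G_lin = 10^(22/10) = 158.489319
R^4 = 49000 * 158.489319^2 * 0.049^2 * 41.9 / ((4*pi)^3 * 1.38e-23 * 290 * 3000000.0 * 19)
R^4 = 2.7354e17 m^4
R_max = (2.7354e17)^(1/4) = 22869.4 m = 22.9 km

22.9 km


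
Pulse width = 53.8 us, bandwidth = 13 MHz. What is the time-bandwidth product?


TBP = 53.8 * 13 = 699.4

699.4


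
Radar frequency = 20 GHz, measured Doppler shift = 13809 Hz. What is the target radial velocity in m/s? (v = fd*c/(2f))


v = 13809 * 3e8 / (2 * 20000000000.0) = 103.6 m/s

103.6 m/s


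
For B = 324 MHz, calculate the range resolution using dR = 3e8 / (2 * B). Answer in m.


dR = 3e8 / (2 * 324000000.0) = 0.46 m

0.46 m


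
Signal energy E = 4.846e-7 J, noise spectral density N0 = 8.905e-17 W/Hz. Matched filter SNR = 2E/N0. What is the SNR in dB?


SNR_lin = 2 * 4.846e-7 / 8.905e-17 = 1.088e10
SNR_dB = 10*log10(1.088e10) = 100.4 dB

100.4 dB


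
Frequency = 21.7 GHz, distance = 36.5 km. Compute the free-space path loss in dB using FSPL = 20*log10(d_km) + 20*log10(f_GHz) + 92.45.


20*log10(36.5) = 31.25
20*log10(21.7) = 26.73
FSPL = 150.4 dB

150.4 dB


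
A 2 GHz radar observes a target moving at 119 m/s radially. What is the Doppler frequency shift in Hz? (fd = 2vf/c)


fd = 2 * 119 * 2000000000.0 / 3e8 = 1586.7 Hz

1586.7 Hz


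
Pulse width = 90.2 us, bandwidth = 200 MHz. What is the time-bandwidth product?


TBP = 90.2 * 200 = 18040.0

18040.0


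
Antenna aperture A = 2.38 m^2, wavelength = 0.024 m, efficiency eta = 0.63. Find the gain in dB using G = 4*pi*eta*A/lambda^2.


G_linear = 4*pi*0.63*2.38/0.024^2 = 32711.83
G_dB = 10*log10(32711.83) = 45.1 dB

45.1 dB


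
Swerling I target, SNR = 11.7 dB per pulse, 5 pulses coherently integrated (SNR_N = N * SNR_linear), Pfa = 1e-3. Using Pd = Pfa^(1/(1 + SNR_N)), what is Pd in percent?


SNR_lin = 10^(11.7/10) = 14.79108
SNR_N = 5 * 14.79108 = 73.9554
1/(1 + SNR_N) = 1/74.9554 = 0.0133413
Pd = (1e-3)^0.0133413 = 0.91196
Pd = 91.2%

91.2%


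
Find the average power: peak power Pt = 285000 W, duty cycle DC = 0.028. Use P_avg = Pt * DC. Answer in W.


P_avg = 285000 * 0.028 = 7980.0 W

7980.0 W


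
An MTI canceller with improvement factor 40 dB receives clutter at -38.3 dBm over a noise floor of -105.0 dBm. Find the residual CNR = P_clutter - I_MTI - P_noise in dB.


CNR = -38.3 - 40 - (-105.0) = 26.7 dB

26.7 dB


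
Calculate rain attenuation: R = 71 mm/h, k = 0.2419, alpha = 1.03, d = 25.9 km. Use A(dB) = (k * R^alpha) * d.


gamma = 0.2419 * 71^1.03 = 19.51785 dB/km
A = 19.51785 * 25.9 = 505.51 dB

505.51 dB


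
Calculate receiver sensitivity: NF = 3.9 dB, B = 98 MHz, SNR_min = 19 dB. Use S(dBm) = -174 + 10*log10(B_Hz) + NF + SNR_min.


10*log10(98000000.0) = 79.91
S = -174 + 79.91 + 3.9 + 19 = -71.2 dBm

-71.2 dBm


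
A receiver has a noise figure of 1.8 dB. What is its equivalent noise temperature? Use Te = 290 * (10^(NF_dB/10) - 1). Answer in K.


NF_lin = 10^(1.8/10) = 1.513561
Te = 290 * (1.513561 - 1) = 148.9 K

148.9 K


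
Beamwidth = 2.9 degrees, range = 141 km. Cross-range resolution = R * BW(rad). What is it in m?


BW_rad = 0.050614548
CR = 141000 * 0.050614548 = 7136.7 m

7136.7 m


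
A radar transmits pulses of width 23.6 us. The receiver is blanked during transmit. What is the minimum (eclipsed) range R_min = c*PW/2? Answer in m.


R_min = 3e8 * 23.6e-6 / 2 = 3540.0 m

3540.0 m


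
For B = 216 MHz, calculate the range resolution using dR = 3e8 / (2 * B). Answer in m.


dR = 3e8 / (2 * 216000000.0) = 0.69 m

0.69 m


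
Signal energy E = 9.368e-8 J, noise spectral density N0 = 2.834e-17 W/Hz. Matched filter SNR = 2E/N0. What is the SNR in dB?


SNR_lin = 2 * 9.368e-8 / 2.834e-17 = 6.611e9
SNR_dB = 10*log10(6.611e9) = 98.2 dB

98.2 dB


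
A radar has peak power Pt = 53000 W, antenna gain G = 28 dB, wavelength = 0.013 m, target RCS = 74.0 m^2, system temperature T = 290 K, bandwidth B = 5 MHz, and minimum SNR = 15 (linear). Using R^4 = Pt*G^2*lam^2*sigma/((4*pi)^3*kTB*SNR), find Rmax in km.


G_lin = 10^(28/10) = 630.957344
R^4 = 53000 * 630.957344^2 * 0.013^2 * 74.0 / ((4*pi)^3 * 1.38e-23 * 290 * 5000000.0 * 15)
R^4 = 4.43023e17 m^4
R_max = (4.43023e17)^(1/4) = 25799.2 m = 25.8 km

25.8 km


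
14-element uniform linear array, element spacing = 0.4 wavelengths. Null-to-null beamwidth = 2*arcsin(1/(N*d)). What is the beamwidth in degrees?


1/(N*d) = 1/(14*0.4) = 0.178571
BW = 2*arcsin(0.178571) = 20.6 degrees

20.6 degrees


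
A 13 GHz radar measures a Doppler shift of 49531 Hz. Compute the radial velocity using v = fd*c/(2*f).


v = 49531 * 3e8 / (2 * 13000000000.0) = 571.5 m/s

571.5 m/s


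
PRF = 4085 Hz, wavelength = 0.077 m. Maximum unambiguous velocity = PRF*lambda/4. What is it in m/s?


V_ua = 4085 * 0.077 / 4 = 78.6 m/s

78.6 m/s


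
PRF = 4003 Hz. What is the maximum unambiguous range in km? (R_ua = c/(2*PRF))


R_ua = 3e8 / (2 * 4003) = 37471.9 m = 37.5 km

37.5 km


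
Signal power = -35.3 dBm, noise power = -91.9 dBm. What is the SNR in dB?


SNR = -35.3 - (-91.9) = 56.6 dB

56.6 dB


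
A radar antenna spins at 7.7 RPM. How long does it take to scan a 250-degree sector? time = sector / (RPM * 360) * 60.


t = 250 / (7.7 * 360) * 60 = 5.41 s

5.41 s


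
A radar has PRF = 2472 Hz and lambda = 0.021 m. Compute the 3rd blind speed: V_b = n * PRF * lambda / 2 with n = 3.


V_blind = 3 * 2472 * 0.021 / 2 = 77.9 m/s

77.9 m/s


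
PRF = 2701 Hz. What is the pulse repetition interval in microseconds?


PRI = 1/2701 = 0.0003702332 s = 370.2 us

370.2 us


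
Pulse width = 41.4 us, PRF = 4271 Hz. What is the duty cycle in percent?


DC = 41.4e-6 * 4271 * 100 = 17.68%

17.68%


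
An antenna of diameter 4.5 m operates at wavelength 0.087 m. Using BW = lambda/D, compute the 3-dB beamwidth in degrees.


BW_rad = 0.087 / 4.5 = 0.019333
BW_deg = 1.11 degrees

1.11 degrees


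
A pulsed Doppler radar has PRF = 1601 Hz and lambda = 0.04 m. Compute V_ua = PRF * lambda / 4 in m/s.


V_ua = 1601 * 0.04 / 4 = 16.0 m/s

16.0 m/s


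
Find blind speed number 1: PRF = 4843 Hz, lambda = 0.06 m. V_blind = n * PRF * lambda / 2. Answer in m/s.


V_blind = 1 * 4843 * 0.06 / 2 = 145.3 m/s

145.3 m/s


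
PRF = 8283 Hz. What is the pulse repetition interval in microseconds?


PRI = 1/8283 = 0.0001207292 s = 120.7 us

120.7 us


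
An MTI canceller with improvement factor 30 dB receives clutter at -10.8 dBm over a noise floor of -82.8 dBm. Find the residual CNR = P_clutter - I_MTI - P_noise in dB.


CNR = -10.8 - 30 - (-82.8) = 42.0 dB

42.0 dB


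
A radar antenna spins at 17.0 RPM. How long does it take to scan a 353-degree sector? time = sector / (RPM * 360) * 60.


t = 353 / (17.0 * 360) * 60 = 3.46 s

3.46 s


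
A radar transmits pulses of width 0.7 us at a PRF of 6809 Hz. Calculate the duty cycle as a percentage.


DC = 0.7e-6 * 6809 * 100 = 0.48%

0.48%


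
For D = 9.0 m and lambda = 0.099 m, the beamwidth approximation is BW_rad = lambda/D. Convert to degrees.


BW_rad = 0.099 / 9.0 = 0.011
BW_deg = 0.63 degrees

0.63 degrees


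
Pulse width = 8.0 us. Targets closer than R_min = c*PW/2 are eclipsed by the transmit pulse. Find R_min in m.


R_min = 3e8 * 8.0e-6 / 2 = 1200.0 m

1200.0 m


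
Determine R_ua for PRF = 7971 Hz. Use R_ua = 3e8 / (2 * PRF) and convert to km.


R_ua = 3e8 / (2 * 7971) = 18818.2 m = 18.8 km

18.8 km


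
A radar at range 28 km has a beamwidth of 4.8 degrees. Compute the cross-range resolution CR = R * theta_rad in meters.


BW_rad = 0.083775804
CR = 28000 * 0.083775804 = 2345.7 m

2345.7 m


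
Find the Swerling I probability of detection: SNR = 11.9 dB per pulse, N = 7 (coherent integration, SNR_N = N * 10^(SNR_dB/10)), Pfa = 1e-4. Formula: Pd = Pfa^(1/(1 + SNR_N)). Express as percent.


SNR_lin = 10^(11.9/10) = 15.48817
SNR_N = 7 * 15.48817 = 108.41719
1/(1 + SNR_N) = 1/109.41719 = 0.0091393
Pd = (1e-4)^0.0091393 = 0.91927
Pd = 91.9%

91.9%


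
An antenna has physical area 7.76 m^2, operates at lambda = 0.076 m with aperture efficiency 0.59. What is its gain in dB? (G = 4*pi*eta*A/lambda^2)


G_linear = 4*pi*0.59*7.76/0.076^2 = 9960.85
G_dB = 10*log10(9960.85) = 40.0 dB

40.0 dB


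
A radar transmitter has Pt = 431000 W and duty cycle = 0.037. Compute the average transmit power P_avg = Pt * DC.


P_avg = 431000 * 0.037 = 15947.0 W

15947.0 W


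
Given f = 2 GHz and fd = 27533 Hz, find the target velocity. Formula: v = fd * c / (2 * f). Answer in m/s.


v = 27533 * 3e8 / (2 * 2000000000.0) = 2065.0 m/s

2065.0 m/s


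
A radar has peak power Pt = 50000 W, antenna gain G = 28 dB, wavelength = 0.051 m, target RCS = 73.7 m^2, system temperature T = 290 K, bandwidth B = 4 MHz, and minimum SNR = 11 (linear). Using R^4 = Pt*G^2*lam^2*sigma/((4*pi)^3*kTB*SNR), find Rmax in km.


G_lin = 10^(28/10) = 630.957344
R^4 = 50000 * 630.957344^2 * 0.051^2 * 73.7 / ((4*pi)^3 * 1.38e-23 * 290 * 4000000.0 * 11)
R^4 = 1.09199e19 m^4
R_max = (1.09199e19)^(1/4) = 57485.0 m = 57.5 km

57.5 km


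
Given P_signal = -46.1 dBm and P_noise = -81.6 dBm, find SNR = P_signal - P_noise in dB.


SNR = -46.1 - (-81.6) = 35.5 dB

35.5 dB


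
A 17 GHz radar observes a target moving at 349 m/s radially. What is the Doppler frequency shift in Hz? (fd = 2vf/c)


fd = 2 * 349 * 17000000000.0 / 3e8 = 39553.3 Hz

39553.3 Hz


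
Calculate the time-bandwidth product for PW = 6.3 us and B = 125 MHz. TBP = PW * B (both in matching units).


TBP = 6.3 * 125 = 787.5

787.5


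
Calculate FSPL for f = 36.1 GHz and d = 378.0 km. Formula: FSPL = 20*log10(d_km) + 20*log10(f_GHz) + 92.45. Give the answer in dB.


20*log10(378.0) = 51.55
20*log10(36.1) = 31.15
FSPL = 175.1 dB

175.1 dB


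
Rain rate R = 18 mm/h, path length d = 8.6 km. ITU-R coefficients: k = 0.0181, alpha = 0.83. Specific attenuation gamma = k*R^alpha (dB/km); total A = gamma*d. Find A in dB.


gamma = 0.0181 * 18^0.83 = 0.199322 dB/km
A = 0.199322 * 8.6 = 1.71 dB

1.71 dB


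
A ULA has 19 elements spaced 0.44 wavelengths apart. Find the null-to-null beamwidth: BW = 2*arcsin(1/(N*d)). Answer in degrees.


1/(N*d) = 1/(19*0.44) = 0.119617
BW = 2*arcsin(0.119617) = 13.7 degrees

13.7 degrees


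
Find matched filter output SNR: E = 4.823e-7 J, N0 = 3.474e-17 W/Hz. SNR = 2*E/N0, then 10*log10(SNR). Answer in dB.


SNR_lin = 2 * 4.823e-7 / 3.474e-17 = 2.777e10
SNR_dB = 10*log10(2.777e10) = 104.4 dB

104.4 dB


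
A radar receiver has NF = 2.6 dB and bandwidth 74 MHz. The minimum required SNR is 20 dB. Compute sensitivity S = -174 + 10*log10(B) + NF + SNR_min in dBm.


10*log10(74000000.0) = 78.69
S = -174 + 78.69 + 2.6 + 20 = -72.7 dBm

-72.7 dBm


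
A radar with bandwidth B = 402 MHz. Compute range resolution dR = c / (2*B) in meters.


dR = 3e8 / (2 * 402000000.0) = 0.37 m

0.37 m


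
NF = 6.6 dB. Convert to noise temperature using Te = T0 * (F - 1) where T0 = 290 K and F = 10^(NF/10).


NF_lin = 10^(6.6/10) = 4.570882
Te = 290 * (4.570882 - 1) = 1035.6 K

1035.6 K


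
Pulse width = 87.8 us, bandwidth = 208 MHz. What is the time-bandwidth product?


TBP = 87.8 * 208 = 18262.4

18262.4


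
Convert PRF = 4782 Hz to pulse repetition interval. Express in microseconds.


PRI = 1/4782 = 0.0002091175 s = 209.1 us

209.1 us


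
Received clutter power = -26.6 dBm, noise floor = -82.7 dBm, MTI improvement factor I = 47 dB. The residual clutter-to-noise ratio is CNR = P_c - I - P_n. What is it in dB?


CNR = -26.6 - 47 - (-82.7) = 9.1 dB

9.1 dB


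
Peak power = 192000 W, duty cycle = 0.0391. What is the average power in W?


P_avg = 192000 * 0.0391 = 7507.2 W

7507.2 W


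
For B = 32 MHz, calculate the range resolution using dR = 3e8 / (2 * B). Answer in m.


dR = 3e8 / (2 * 32000000.0) = 4.69 m

4.69 m


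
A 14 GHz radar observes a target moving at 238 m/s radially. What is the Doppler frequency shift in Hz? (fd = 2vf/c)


fd = 2 * 238 * 14000000000.0 / 3e8 = 22213.3 Hz

22213.3 Hz


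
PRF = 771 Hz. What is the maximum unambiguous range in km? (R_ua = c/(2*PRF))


R_ua = 3e8 / (2 * 771) = 194552.5 m = 194.6 km

194.6 km


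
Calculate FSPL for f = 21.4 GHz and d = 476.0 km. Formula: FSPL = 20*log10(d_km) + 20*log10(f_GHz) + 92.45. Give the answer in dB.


20*log10(476.0) = 53.55
20*log10(21.4) = 26.61
FSPL = 172.6 dB

172.6 dB


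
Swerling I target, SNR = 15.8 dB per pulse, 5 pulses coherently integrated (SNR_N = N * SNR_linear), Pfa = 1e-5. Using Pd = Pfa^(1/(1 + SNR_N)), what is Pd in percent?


SNR_lin = 10^(15.8/10) = 38.01894
SNR_N = 5 * 38.01894 = 190.0947
1/(1 + SNR_N) = 1/191.0947 = 0.005233
Pd = (1e-5)^0.005233 = 0.94153
Pd = 94.2%

94.2%


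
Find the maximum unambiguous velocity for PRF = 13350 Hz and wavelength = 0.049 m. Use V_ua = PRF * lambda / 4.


V_ua = 13350 * 0.049 / 4 = 163.5 m/s

163.5 m/s


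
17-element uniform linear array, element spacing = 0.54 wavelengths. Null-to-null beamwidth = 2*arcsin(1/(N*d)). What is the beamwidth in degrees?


1/(N*d) = 1/(17*0.54) = 0.108932
BW = 2*arcsin(0.108932) = 12.5 degrees

12.5 degrees


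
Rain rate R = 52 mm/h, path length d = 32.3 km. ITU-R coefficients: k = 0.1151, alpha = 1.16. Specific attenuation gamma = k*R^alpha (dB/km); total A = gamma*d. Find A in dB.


gamma = 0.1151 * 52^1.16 = 11.262614 dB/km
A = 11.262614 * 32.3 = 363.78 dB

363.78 dB


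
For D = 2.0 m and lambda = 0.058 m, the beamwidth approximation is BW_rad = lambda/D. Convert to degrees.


BW_rad = 0.058 / 2.0 = 0.029
BW_deg = 1.66 degrees

1.66 degrees


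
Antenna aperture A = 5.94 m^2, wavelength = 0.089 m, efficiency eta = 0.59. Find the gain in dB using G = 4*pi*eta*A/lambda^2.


G_linear = 4*pi*0.59*5.94/0.089^2 = 5559.92
G_dB = 10*log10(5559.92) = 37.5 dB

37.5 dB


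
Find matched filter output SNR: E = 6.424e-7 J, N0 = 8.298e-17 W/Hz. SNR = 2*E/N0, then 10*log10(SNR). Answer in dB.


SNR_lin = 2 * 6.424e-7 / 8.298e-17 = 1.548e10
SNR_dB = 10*log10(1.548e10) = 101.9 dB

101.9 dB


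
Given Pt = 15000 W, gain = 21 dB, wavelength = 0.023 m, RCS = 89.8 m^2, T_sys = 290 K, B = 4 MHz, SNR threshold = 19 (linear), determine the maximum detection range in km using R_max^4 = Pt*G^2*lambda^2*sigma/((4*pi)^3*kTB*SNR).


G_lin = 10^(21/10) = 125.892541
R^4 = 15000 * 125.892541^2 * 0.023^2 * 89.8 / ((4*pi)^3 * 1.38e-23 * 290 * 4000000.0 * 19)
R^4 = 1.87113e16 m^4
R_max = (1.87113e16)^(1/4) = 11695.7 m = 11.7 km

11.7 km


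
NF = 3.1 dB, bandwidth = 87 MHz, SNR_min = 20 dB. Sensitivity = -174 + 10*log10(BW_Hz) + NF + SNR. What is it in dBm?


10*log10(87000000.0) = 79.4
S = -174 + 79.4 + 3.1 + 20 = -71.5 dBm

-71.5 dBm


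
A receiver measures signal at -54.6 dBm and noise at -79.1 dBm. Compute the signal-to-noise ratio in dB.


SNR = -54.6 - (-79.1) = 24.5 dB

24.5 dB


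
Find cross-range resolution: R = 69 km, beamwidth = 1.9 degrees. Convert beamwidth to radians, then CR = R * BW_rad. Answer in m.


BW_rad = 0.033161256
CR = 69000 * 0.033161256 = 2288.1 m

2288.1 m


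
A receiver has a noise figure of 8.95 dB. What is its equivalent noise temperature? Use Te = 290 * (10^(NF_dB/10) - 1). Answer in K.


NF_lin = 10^(8.95/10) = 7.852356
Te = 290 * (7.852356 - 1) = 1987.2 K

1987.2 K


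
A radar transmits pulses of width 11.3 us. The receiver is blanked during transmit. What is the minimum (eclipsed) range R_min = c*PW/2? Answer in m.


R_min = 3e8 * 11.3e-6 / 2 = 1695.0 m

1695.0 m


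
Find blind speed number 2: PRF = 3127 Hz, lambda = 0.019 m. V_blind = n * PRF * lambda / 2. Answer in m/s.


V_blind = 2 * 3127 * 0.019 / 2 = 59.4 m/s

59.4 m/s


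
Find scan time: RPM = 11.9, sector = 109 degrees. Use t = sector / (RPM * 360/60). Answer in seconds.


t = 109 / (11.9 * 360) * 60 = 1.53 s

1.53 s


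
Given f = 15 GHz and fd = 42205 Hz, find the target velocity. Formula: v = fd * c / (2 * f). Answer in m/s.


v = 42205 * 3e8 / (2 * 15000000000.0) = 422.1 m/s

422.1 m/s


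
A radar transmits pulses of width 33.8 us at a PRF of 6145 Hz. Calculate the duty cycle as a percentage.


DC = 33.8e-6 * 6145 * 100 = 20.77%

20.77%


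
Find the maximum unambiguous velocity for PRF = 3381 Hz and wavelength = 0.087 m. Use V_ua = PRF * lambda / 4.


V_ua = 3381 * 0.087 / 4 = 73.5 m/s

73.5 m/s


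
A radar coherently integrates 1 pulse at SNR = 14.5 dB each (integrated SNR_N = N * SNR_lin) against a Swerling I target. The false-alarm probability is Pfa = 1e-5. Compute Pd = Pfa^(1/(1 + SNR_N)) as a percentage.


SNR_lin = 10^(14.5/10) = 28.18383
SNR_N = 1 * 28.18383 = 28.18383
1/(1 + SNR_N) = 1/29.18383 = 0.0342656
Pd = (1e-5)^0.0342656 = 0.67402
Pd = 67.4%

67.4%


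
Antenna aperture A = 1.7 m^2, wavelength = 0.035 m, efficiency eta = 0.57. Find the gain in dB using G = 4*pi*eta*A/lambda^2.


G_linear = 4*pi*0.57*1.7/0.035^2 = 9940.26
G_dB = 10*log10(9940.26) = 40.0 dB

40.0 dB


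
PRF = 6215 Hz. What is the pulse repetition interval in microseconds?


PRI = 1/6215 = 0.000160901 s = 160.9 us

160.9 us


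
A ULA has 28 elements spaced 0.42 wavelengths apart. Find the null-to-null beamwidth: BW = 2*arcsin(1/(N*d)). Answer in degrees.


1/(N*d) = 1/(28*0.42) = 0.085034
BW = 2*arcsin(0.085034) = 9.8 degrees

9.8 degrees


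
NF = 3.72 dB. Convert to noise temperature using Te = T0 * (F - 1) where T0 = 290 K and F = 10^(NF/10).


NF_lin = 10^(3.72/10) = 2.355049
Te = 290 * (2.355049 - 1) = 393.0 K

393.0 K


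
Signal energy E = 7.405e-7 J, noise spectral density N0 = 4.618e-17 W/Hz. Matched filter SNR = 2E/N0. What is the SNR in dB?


SNR_lin = 2 * 7.405e-7 / 4.618e-17 = 3.207e10
SNR_dB = 10*log10(3.207e10) = 105.1 dB

105.1 dB


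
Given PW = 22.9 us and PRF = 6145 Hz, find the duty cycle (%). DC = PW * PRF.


DC = 22.9e-6 * 6145 * 100 = 14.07%

14.07%


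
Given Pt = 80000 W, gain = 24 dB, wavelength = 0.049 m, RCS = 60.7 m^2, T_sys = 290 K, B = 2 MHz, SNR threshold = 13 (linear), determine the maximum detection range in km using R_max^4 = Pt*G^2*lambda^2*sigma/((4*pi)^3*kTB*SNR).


G_lin = 10^(24/10) = 251.188643
R^4 = 80000 * 251.188643^2 * 0.049^2 * 60.7 / ((4*pi)^3 * 1.38e-23 * 290 * 2000000.0 * 13)
R^4 = 3.56279e18 m^4
R_max = (3.56279e18)^(1/4) = 43445.8 m = 43.4 km

43.4 km


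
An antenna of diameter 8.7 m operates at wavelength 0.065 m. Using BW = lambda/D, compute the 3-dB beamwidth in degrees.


BW_rad = 0.065 / 8.7 = 0.007471
BW_deg = 0.43 degrees

0.43 degrees


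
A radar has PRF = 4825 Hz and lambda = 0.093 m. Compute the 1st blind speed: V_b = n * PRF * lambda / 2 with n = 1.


V_blind = 1 * 4825 * 0.093 / 2 = 224.4 m/s

224.4 m/s


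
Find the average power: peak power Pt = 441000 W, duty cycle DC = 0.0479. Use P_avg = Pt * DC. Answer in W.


P_avg = 441000 * 0.0479 = 21123.9 W

21123.9 W


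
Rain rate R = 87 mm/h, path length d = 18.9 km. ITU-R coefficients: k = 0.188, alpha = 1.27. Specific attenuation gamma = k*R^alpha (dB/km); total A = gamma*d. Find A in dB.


gamma = 0.188 * 87^1.27 = 54.619447 dB/km
A = 54.619447 * 18.9 = 1032.31 dB

1032.31 dB


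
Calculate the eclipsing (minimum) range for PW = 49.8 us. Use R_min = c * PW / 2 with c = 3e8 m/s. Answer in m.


R_min = 3e8 * 49.8e-6 / 2 = 7470.0 m

7470.0 m


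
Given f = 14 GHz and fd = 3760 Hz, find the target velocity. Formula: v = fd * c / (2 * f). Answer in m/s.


v = 3760 * 3e8 / (2 * 14000000000.0) = 40.3 m/s

40.3 m/s


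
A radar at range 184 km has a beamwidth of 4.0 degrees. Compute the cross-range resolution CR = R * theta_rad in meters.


BW_rad = 0.06981317
CR = 184000 * 0.06981317 = 12845.6 m

12845.6 m


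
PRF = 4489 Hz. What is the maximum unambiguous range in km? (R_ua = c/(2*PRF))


R_ua = 3e8 / (2 * 4489) = 33415.0 m = 33.4 km

33.4 km


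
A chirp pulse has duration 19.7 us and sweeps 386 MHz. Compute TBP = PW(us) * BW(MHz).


TBP = 19.7 * 386 = 7604.2

7604.2


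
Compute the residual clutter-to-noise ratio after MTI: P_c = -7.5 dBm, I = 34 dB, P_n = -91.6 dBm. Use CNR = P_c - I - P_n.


CNR = -7.5 - 34 - (-91.6) = 50.1 dB

50.1 dB


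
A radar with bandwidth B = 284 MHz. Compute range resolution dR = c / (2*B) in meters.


dR = 3e8 / (2 * 284000000.0) = 0.53 m

0.53 m


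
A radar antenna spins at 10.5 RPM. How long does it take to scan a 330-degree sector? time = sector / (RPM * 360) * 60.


t = 330 / (10.5 * 360) * 60 = 5.24 s

5.24 s


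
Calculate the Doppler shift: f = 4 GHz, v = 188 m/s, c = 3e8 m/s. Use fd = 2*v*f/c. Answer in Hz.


fd = 2 * 188 * 4000000000.0 / 3e8 = 5013.3 Hz

5013.3 Hz


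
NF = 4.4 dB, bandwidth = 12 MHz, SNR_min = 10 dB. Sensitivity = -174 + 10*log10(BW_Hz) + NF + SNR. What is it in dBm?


10*log10(12000000.0) = 70.79
S = -174 + 70.79 + 4.4 + 10 = -88.8 dBm

-88.8 dBm


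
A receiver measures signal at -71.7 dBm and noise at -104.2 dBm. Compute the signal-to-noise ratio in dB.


SNR = -71.7 - (-104.2) = 32.5 dB

32.5 dB
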